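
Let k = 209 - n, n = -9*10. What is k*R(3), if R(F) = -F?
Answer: -897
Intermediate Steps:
n = -90
k = 299 (k = 209 - 1*(-90) = 209 + 90 = 299)
k*R(3) = 299*(-1*3) = 299*(-3) = -897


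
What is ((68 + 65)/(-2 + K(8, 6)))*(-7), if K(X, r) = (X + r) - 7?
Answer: -931/5 ≈ -186.20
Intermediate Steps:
K(X, r) = -7 + X + r
((68 + 65)/(-2 + K(8, 6)))*(-7) = ((68 + 65)/(-2 + (-7 + 8 + 6)))*(-7) = (133/(-2 + 7))*(-7) = (133/5)*(-7) = -931/5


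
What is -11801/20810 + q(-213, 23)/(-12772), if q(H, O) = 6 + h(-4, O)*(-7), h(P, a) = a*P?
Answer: -20531109/33223165 ≈ -0.61798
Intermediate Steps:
h(P, a) = P*a
q(H, O) = 6 + 28*O (q(H, O) = 6 - 4*O*(-7) = 6 + 28*O)
-11801/20810 + q(-213, 23)/(-12772) = -11801/20810 + (6 + 28*23)/(-12772) = -11801*1/20810 + (6 + 644)*(-1/12772) = -11801/20810 + 650*(-1/12772) = -11801/20810 - 325/6386 = -20531109/33223165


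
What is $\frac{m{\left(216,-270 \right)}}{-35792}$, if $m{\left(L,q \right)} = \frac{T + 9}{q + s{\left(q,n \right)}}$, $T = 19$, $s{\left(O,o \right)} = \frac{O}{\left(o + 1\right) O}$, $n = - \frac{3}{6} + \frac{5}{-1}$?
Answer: $\frac{63}{21761536} \approx 2.895 \cdot 10^{-6}$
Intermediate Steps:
$n = - \frac{11}{2}$ ($n = \left(-3\right) \frac{1}{6} + 5 \left(-1\right) = - \frac{1}{2} - 5 = - \frac{11}{2} \approx -5.5$)
$s{\left(O,o \right)} = \frac{1}{1 + o}$ ($s{\left(O,o \right)} = \frac{O}{\left(1 + o\right) O} = \frac{O}{O \left(1 + o\right)} = O \frac{1}{O \left(1 + o\right)} = \frac{1}{1 + o}$)
$m{\left(L,q \right)} = \frac{28}{- \frac{2}{9} + q}$ ($m{\left(L,q \right)} = \frac{19 + 9}{q + \frac{1}{1 - \frac{11}{2}}} = \frac{28}{q + \frac{1}{- \frac{9}{2}}} = \frac{28}{q - \frac{2}{9}} = \frac{28}{- \frac{2}{9} + q}$)
$\frac{m{\left(216,-270 \right)}}{-35792} = \frac{252 \frac{1}{-2 + 9 \left(-270\right)}}{-35792} = \frac{252}{-2 - 2430} \left(- \frac{1}{35792}\right) = \frac{252}{-2432} \left(- \frac{1}{35792}\right) = 252 \left(- \frac{1}{2432}\right) \left(- \frac{1}{35792}\right) = \left(- \frac{63}{608}\right) \left(- \frac{1}{35792}\right) = \frac{63}{21761536}$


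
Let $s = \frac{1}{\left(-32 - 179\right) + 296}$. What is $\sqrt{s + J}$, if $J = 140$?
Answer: $\frac{\sqrt{1011585}}{85} \approx 11.833$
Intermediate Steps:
$s = \frac{1}{85}$ ($s = \frac{1}{-211 + 296} = \frac{1}{85} \approx 0.011765$)
$\sqrt{s + J} = \sqrt{\frac{1}{85} + 140} = \sqrt{\frac{11901}{85}} = \frac{\sqrt{1011585}}{85}$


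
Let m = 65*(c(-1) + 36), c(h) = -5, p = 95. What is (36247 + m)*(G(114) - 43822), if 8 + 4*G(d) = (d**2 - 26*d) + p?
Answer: -3159848139/2 ≈ -1.5799e+9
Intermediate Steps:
m = 2015 (m = 65*(-5 + 36) = 65*31 = 2015)
G(d) = 87/4 - 13*d/2 + d**2/4 (G(d) = -2 + ((d**2 - 26*d) + 95)/4 = -2 + (95 + d**2 - 26*d)/4 = -2 + (95/4 - 13*d/2 + d**2/4) = 87/4 - 13*d/2 + d**2/4)
(36247 + m)*(G(114) - 43822) = (36247 + 2015)*((87/4 - 13/2*114 + (1/4)*114**2) - 43822) = 38262*((87/4 - 741 + (1/4)*12996) - 43822) = 38262*((87/4 - 741 + 3249) - 43822) = 38262*(10119/4 - 43822) = 38262*(-165169/4) = -3159848139/2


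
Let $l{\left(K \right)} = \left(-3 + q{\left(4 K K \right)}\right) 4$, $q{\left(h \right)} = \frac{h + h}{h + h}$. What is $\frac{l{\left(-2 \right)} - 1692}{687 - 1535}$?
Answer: $\frac{425}{212} \approx 2.0047$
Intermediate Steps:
$q{\left(h \right)} = 1$ ($q{\left(h \right)} = \frac{2 h}{2 h} = 2 h \frac{1}{2 h} = 1$)
$l{\left(K \right)} = -8$ ($l{\left(K \right)} = \left(-3 + 1\right) 4 = \left(-2\right) 4 = -8$)
$\frac{l{\left(-2 \right)} - 1692}{687 - 1535} = \frac{-8 - 1692}{687 - 1535} = - \frac{1700}{-848} = \left(-1700\right) \left(- \frac{1}{848}\right) = \frac{425}{212}$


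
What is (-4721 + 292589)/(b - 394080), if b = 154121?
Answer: -12516/10433 ≈ -1.1997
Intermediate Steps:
(-4721 + 292589)/(b - 394080) = (-4721 + 292589)/(154121 - 394080) = 287868/(-239959) = 287868*(-1/239959) = -12516/10433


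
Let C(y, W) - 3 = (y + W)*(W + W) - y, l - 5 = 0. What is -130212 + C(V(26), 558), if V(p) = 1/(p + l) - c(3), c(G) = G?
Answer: 15165509/31 ≈ 4.8921e+5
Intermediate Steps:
l = 5 (l = 5 + 0 = 5)
V(p) = -3 + 1/(5 + p) (V(p) = 1/(p + 5) - 1*3 = 1/(5 + p) - 3 = -3 + 1/(5 + p))
C(y, W) = 3 - y + 2*W*(W + y) (C(y, W) = 3 + ((y + W)*(W + W) - y) = 3 + ((W + y)*(2*W) - y) = 3 + (2*W*(W + y) - y) = 3 + (-y + 2*W*(W + y)) = 3 - y + 2*W*(W + y))
-130212 + C(V(26), 558) = -130212 + (3 - (-14 - 3*26)/(5 + 26) + 2*558² + 2*558*((-14 - 3*26)/(5 + 26))) = -130212 + (3 - (-14 - 78)/31 + 2*311364 + 2*558*((-14 - 78)/31)) = -130212 + (3 - (-92)/31 + 622728 + 2*558*((1/31)*(-92))) = -130212 + (3 - 1*(-92/31) + 622728 + 2*558*(-92/31)) = -130212 + (3 + 92/31 + 622728 - 3312) = -130212 + 19202081/31 = 15165509/31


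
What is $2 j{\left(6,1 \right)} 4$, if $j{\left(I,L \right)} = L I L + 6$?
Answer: $96$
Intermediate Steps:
$j{\left(I,L \right)} = 6 + I L^{2}$ ($j{\left(I,L \right)} = I L L + 6 = I L^{2} + 6 = 6 + I L^{2}$)
$2 j{\left(6,1 \right)} 4 = 2 \left(6 + 6 \cdot 1^{2}\right) 4 = 2 \left(6 + 6 \cdot 1\right) 4 = 2 \left(6 + 6\right) 4 = 2 \cdot 12 \cdot 4 = 24 \cdot 4 = 96$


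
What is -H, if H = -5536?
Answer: 5536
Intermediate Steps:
-H = -1*(-5536) = 5536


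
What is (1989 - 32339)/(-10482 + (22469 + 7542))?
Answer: -30350/19529 ≈ -1.5541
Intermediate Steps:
(1989 - 32339)/(-10482 + (22469 + 7542)) = -30350/(-10482 + 30011) = -30350/19529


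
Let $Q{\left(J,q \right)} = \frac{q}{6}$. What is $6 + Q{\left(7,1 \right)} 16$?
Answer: $\frac{26}{3} \approx 8.6667$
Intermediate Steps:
$Q{\left(J,q \right)} = \frac{q}{6}$ ($Q{\left(J,q \right)} = q \frac{1}{6} = \frac{q}{6}$)
$6 + Q{\left(7,1 \right)} 16 = 6 + \frac{1}{6} \cdot 1 \cdot 16 = 6 + \frac{1}{6} \cdot 16 = 6 + \frac{8}{3} = \frac{26}{3}$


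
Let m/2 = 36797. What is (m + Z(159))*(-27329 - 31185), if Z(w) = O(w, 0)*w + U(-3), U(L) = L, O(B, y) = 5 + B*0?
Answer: -4352622404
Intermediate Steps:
O(B, y) = 5 (O(B, y) = 5 + 0 = 5)
m = 73594 (m = 2*36797 = 73594)
Z(w) = -3 + 5*w (Z(w) = 5*w - 3 = -3 + 5*w)
(m + Z(159))*(-27329 - 31185) = (73594 + (-3 + 5*159))*(-27329 - 31185) = (73594 + (-3 + 795))*(-58514) = (73594 + 792)*(-58514) = 74386*(-58514) = -4352622404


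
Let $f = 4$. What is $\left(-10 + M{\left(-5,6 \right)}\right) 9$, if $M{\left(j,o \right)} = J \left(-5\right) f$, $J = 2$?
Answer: $-450$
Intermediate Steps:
$M{\left(j,o \right)} = -40$ ($M{\left(j,o \right)} = 2 \left(-5\right) 4 = \left(-10\right) 4 = -40$)
$\left(-10 + M{\left(-5,6 \right)}\right) 9 = \left(-10 - 40\right) 9 = \left(-50\right) 9 = -450$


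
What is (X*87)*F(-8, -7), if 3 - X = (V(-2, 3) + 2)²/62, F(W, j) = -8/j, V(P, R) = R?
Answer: 8004/31 ≈ 258.19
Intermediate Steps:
X = 161/62 (X = 3 - (3 + 2)²/62 = 3 - 5²/62 = 3 - 25/62 = 161/62 ≈ 2.5968)
(X*87)*F(-8, -7) = ((161/62)*87)*(-8/(-7)) = 14007*(-8*(-⅐))/62 = (14007/62)*(8/7) = 8004/31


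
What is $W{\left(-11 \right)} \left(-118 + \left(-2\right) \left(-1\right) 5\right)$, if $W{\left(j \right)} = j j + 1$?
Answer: $-13176$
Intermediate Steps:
$W{\left(j \right)} = 1 + j^{2}$ ($W{\left(j \right)} = j^{2} + 1 = 1 + j^{2}$)
$W{\left(-11 \right)} \left(-118 + \left(-2\right) \left(-1\right) 5\right) = \left(1 + \left(-11\right)^{2}\right) \left(-118 + \left(-2\right) \left(-1\right) 5\right) = \left(1 + 121\right) \left(-118 + 2 \cdot 5\right) = 122 \left(-118 + 10\right) = 122 \left(-108\right) = -13176$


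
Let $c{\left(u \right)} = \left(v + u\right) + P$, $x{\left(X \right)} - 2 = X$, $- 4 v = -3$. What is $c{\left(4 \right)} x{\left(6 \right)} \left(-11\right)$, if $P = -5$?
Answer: $22$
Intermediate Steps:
$v = \frac{3}{4}$ ($v = \left(- \frac{1}{4}\right) \left(-3\right) = \frac{3}{4} \approx 0.75$)
$x{\left(X \right)} = 2 + X$
$c{\left(u \right)} = - \frac{17}{4} + u$ ($c{\left(u \right)} = \left(\frac{3}{4} + u\right) - 5 = - \frac{17}{4} + u$)
$c{\left(4 \right)} x{\left(6 \right)} \left(-11\right) = \left(- \frac{17}{4} + 4\right) \left(2 + 6\right) \left(-11\right) = \left(- \frac{1}{4}\right) 8 \left(-11\right) = \left(-2\right) \left(-11\right) = 22$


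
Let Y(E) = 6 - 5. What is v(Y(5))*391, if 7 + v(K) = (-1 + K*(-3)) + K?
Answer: -3910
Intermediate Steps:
Y(E) = 1
v(K) = -8 - 2*K (v(K) = -7 + ((-1 + K*(-3)) + K) = -7 + ((-1 - 3*K) + K) = -7 + (-1 - 2*K) = -8 - 2*K)
v(Y(5))*391 = (-8 - 2*1)*391 = (-8 - 2)*391 = -10*391 = -3910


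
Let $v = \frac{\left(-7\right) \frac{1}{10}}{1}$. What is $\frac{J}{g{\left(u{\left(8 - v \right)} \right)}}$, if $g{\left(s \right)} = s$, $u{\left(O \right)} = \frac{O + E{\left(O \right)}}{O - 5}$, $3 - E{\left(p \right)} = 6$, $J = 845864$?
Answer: $\frac{31296968}{57} \approx 5.4907 \cdot 10^{5}$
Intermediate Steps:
$v = - \frac{7}{10}$ ($v = \left(-7\right) \frac{1}{10} \cdot 1 = \left(- \frac{7}{10}\right) 1 = - \frac{7}{10} \approx -0.7$)
$E{\left(p \right)} = -3$ ($E{\left(p \right)} = 3 - 6 = -3$)
$u{\left(O \right)} = \frac{-3 + O}{-5 + O}$ ($u{\left(O \right)} = \frac{O - 3}{O - 5} = \frac{-3 + O}{-5 + O}$)
$\frac{J}{g{\left(u{\left(8 - v \right)} \right)}} = \frac{845864}{\frac{1}{-5 + \left(8 - - \frac{7}{10}\right)} \left(-3 + \left(8 - - \frac{7}{10}\right)\right)} = \frac{845864}{\frac{1}{-5 + \left(8 + \frac{7}{10}\right)} \left(-3 + \left(8 + \frac{7}{10}\right)\right)} = \frac{845864}{\frac{1}{-5 + \frac{87}{10}} \left(-3 + \frac{87}{10}\right)} = \frac{845864}{\frac{1}{\frac{37}{10}} \cdot \frac{57}{10}} = \frac{845864}{\frac{10}{37} \cdot \frac{57}{10}} = \frac{845864}{\frac{57}{37}} = 845864 \cdot \frac{37}{57} = \frac{31296968}{57}$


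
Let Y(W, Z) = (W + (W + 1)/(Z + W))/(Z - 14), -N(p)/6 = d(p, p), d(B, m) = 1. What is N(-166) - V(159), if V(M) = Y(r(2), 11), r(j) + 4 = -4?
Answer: -85/9 ≈ -9.4444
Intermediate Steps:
r(j) = -8 (r(j) = -4 - 4 = -8)
N(p) = -6 (N(p) = -6*1 = -6)
Y(W, Z) = (W + (1 + W)/(W + Z))/(-14 + Z)
V(M) = 31/9 (V(M) = (1 - 8 + (-8)² - 8*11)/(11² - 14*(-8) - 14*11 - 8*11) = (1 - 8 + 64 - 88)/(121 + 112 - 154 - 88) = -31/(-9) = -⅑*(-31) = 31/9)
N(-166) - V(159) = -6 - 1*31/9 = -6 - 31/9 = -85/9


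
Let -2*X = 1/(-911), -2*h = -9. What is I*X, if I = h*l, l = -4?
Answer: -9/911 ≈ -0.0098792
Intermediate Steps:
h = 9/2 (h = -½*(-9) = 9/2 ≈ 4.5000)
X = 1/1822 (X = -½/(-911) = -½*(-1/911) = 1/1822 ≈ 0.00054885)
I = -18 (I = (9/2)*(-4) = -18)
I*X = -18*1/1822 = -9/911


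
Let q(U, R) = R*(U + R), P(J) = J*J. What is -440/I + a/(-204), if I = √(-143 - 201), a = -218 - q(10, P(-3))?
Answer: 389/204 + 110*I*√86/43 ≈ 1.9069 + 23.723*I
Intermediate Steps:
P(J) = J²
q(U, R) = R*(R + U)
a = -389 (a = -218 - (-3)²*((-3)² + 10) = -218 - 9*(9 + 10) = -218 - 9*19 = -218 - 1*171 = -218 - 171 = -389)
I = 2*I*√86 (I = √(-344) = 2*I*√86 ≈ 18.547*I)
-440/I + a/(-204) = -440*(-I*√86/172) - 389/(-204) = -(-110)*I*√86/43 - 389*(-1/204) = 110*I*√86/43 + 389/204 = 389/204 + 110*I*√86/43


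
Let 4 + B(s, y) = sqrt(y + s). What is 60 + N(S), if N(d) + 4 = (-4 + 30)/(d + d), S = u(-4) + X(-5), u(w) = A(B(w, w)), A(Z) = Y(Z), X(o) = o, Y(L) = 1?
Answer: 211/4 ≈ 52.750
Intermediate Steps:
B(s, y) = -4 + sqrt(s + y) (B(s, y) = -4 + sqrt(y + s) = -4 + sqrt(s + y))
A(Z) = 1
u(w) = 1
S = -4 (S = 1 - 5 = -4)
N(d) = -4 + 13/d (N(d) = -4 + (-4 + 30)/(d + d) = -4 + 26/((2*d)) = -4 + 26*(1/(2*d)) = -4 + 13/d)
60 + N(S) = 60 + (-4 + 13/(-4)) = 60 + (-4 + 13*(-1/4)) = 60 + (-4 - 13/4) = 60 - 29/4 = 211/4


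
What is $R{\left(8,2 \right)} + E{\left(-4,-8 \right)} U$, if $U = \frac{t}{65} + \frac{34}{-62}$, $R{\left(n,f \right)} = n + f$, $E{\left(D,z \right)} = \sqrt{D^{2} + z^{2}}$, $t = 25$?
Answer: $10 - \frac{264 \sqrt{5}}{403} \approx 8.5352$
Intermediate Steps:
$R{\left(n,f \right)} = f + n$
$U = - \frac{66}{403}$ ($U = \frac{25}{65} + \frac{34}{-62} = 25 \cdot \frac{1}{65} + 34 \left(- \frac{1}{62}\right) = \frac{5}{13} - \frac{17}{31} = - \frac{66}{403} \approx -0.16377$)
$R{\left(8,2 \right)} + E{\left(-4,-8 \right)} U = \left(2 + 8\right) + \sqrt{\left(-4\right)^{2} + \left(-8\right)^{2}} \left(- \frac{66}{403}\right) = 10 + \sqrt{16 + 64} \left(- \frac{66}{403}\right) = 10 + \sqrt{80} \left(- \frac{66}{403}\right) = 10 + 4 \sqrt{5} \left(- \frac{66}{403}\right) = 10 - \frac{264 \sqrt{5}}{403}$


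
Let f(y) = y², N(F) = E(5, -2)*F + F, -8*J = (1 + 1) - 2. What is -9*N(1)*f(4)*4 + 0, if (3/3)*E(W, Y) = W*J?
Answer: -576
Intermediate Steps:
J = 0 (J = -((1 + 1) - 2)/8 = -(2 - 2)/8 = -⅛*0 = 0)
E(W, Y) = 0 (E(W, Y) = W*0 = 0)
N(F) = F (N(F) = 0*F + F = 0 + F = F)
-9*N(1)*f(4)*4 + 0 = -9*1*4²*4 + 0 = -9*1*16*4 + 0 = -144*4 + 0 = -9*64 + 0 = -576 + 0 = -576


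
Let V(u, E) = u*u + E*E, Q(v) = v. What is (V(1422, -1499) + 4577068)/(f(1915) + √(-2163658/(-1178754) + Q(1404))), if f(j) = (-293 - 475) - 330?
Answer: -5724663590115738/709726701571 - 8846153*√488338413503649/709726701571 ≈ -8341.5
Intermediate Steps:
V(u, E) = E² + u² (V(u, E) = u² + E² = E² + u²)
f(j) = -1098 (f(j) = -768 - 330 = -1098)
(V(1422, -1499) + 4577068)/(f(1915) + √(-2163658/(-1178754) + Q(1404))) = (((-1499)² + 1422²) + 4577068)/(-1098 + √(-2163658/(-1178754) + 1404)) = ((2247001 + 2022084) + 4577068)/(-1098 + √(-2163658*(-1/1178754) + 1404)) = (4269085 + 4577068)/(-1098 + √(1081829/589377 + 1404)) = 8846153/(-1098 + √(828567137/589377)) = 8846153/(-1098 + √488338413503649/589377)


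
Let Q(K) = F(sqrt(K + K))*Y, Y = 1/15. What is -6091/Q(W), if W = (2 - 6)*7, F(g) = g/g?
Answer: -91365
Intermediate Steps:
F(g) = 1
Y = 1/15 ≈ 0.066667
W = -28 (W = -4*7 = -28)
Q(K) = 1/15 (Q(K) = 1*(1/15) = 1/15)
-6091/Q(W) = -6091/1/15 = -6091*15 = -91365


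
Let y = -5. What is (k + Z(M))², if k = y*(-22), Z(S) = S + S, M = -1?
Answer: 11664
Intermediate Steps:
Z(S) = 2*S
k = 110 (k = -5*(-22) = 110)
(k + Z(M))² = (110 + 2*(-1))² = (110 - 2)² = 108² = 11664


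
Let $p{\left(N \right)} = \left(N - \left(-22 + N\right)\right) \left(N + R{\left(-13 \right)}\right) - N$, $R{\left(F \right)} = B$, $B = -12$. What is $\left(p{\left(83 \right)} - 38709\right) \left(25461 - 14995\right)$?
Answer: $-389649180$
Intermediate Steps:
$R{\left(F \right)} = -12$
$p{\left(N \right)} = -264 + 21 N$ ($p{\left(N \right)} = \left(N - \left(-22 + N\right)\right) \left(N - 12\right) - N = 22 \left(-12 + N\right) - N = \left(-264 + 22 N\right) - N = -264 + 21 N$)
$\left(p{\left(83 \right)} - 38709\right) \left(25461 - 14995\right) = \left(\left(-264 + 21 \cdot 83\right) - 38709\right) \left(25461 - 14995\right) = \left(\left(-264 + 1743\right) - 38709\right) 10466 = \left(1479 - 38709\right) 10466 = \left(-37230\right) 10466 = -389649180$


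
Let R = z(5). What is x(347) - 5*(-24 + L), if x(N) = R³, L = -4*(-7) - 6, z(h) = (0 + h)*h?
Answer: 15635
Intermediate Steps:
z(h) = h² (z(h) = h*h = h²)
R = 25 (R = 5² = 25)
L = 22 (L = 28 - 6 = 22)
x(N) = 15625 (x(N) = 25³ = 15625)
x(347) - 5*(-24 + L) = 15625 - 5*(-24 + 22) = 15625 - 5*(-2) = 15625 + 10 = 15635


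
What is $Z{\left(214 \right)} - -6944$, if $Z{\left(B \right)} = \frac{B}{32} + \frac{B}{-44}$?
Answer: $\frac{1222465}{176} \approx 6945.8$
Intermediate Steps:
$Z{\left(B \right)} = \frac{3 B}{352}$ ($Z{\left(B \right)} = B \frac{1}{32} + B \left(- \frac{1}{44}\right) = \frac{B}{32} - \frac{B}{44} = \frac{3 B}{352}$)
$Z{\left(214 \right)} - -6944 = \frac{3}{352} \cdot 214 - -6944 = \frac{321}{176} + 6944 = \frac{1222465}{176}$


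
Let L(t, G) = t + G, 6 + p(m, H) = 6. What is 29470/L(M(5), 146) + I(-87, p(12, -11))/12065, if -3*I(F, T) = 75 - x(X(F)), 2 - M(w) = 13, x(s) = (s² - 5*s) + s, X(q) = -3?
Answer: 71110624/325755 ≈ 218.29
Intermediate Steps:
p(m, H) = 0 (p(m, H) = -6 + 6 = 0)
x(s) = s² - 4*s
M(w) = -11 (M(w) = 2 - 1*13 = 2 - 13 = -11)
L(t, G) = G + t
I(F, T) = -18 (I(F, T) = -(75 - (-3)*(-4 - 3))/3 = -(75 - (-3)*(-7))/3 = -(75 - 1*21)/3 = -(75 - 21)/3 = -⅓*54 = -18)
29470/L(M(5), 146) + I(-87, p(12, -11))/12065 = 29470/(146 - 11) - 18/12065 = 29470/135 - 18*1/12065 = 29470*(1/135) - 18/12065 = 5894/27 - 18/12065 = 71110624/325755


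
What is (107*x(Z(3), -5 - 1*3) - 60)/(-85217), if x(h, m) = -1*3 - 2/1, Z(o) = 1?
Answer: 595/85217 ≈ 0.0069822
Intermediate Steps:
x(h, m) = -5 (x(h, m) = -3 - 2*1 = -3 - 2 = -5)
(107*x(Z(3), -5 - 1*3) - 60)/(-85217) = (107*(-5) - 60)/(-85217) = (-535 - 60)*(-1/85217) = -595*(-1/85217) = 595/85217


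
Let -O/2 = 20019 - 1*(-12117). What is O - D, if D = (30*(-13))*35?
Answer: -50622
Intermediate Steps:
D = -13650 (D = -390*35 = -13650)
O = -64272 (O = -2*(20019 - 1*(-12117)) = -2*(20019 + 12117) = -2*32136 = -64272)
O - D = -64272 - 1*(-13650) = -64272 + 13650 = -50622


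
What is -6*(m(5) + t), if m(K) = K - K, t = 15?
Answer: -90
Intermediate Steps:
m(K) = 0
-6*(m(5) + t) = -6*(0 + 15) = -6*15 = -90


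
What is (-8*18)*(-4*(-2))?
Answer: -1152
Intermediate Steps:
(-8*18)*(-4*(-2)) = -144*8 = -1152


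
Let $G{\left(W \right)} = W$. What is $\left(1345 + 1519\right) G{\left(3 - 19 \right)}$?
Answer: $-45824$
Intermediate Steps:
$\left(1345 + 1519\right) G{\left(3 - 19 \right)} = \left(1345 + 1519\right) \left(3 - 19\right) = 2864 \left(3 - 19\right) = 2864 \left(-16\right) = -45824$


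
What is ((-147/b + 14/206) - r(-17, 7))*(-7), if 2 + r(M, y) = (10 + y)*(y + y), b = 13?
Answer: 2317378/1339 ≈ 1730.7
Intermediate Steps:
r(M, y) = -2 + 2*y*(10 + y) (r(M, y) = -2 + (10 + y)*(y + y) = -2 + (10 + y)*(2*y) = -2 + 2*y*(10 + y))
((-147/b + 14/206) - r(-17, 7))*(-7) = ((-147/13 + 14/206) - (-2 + 2*7² + 20*7))*(-7) = ((-147*1/13 + 14*(1/206)) - (-2 + 2*49 + 140))*(-7) = ((-147/13 + 7/103) - (-2 + 98 + 140))*(-7) = (-15050/1339 - 1*236)*(-7) = (-15050/1339 - 236)*(-7) = -331054/1339*(-7) = 2317378/1339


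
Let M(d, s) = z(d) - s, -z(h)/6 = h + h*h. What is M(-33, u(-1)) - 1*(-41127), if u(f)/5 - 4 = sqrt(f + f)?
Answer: 34771 - 5*I*sqrt(2) ≈ 34771.0 - 7.0711*I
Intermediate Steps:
z(h) = -6*h - 6*h**2 (z(h) = -6*(h + h*h) = -6*(h + h**2) = -6*h - 6*h**2)
u(f) = 20 + 5*sqrt(2)*sqrt(f) (u(f) = 20 + 5*sqrt(f + f) = 20 + 5*sqrt(2*f) = 20 + 5*(sqrt(2)*sqrt(f)) = 20 + 5*sqrt(2)*sqrt(f))
M(d, s) = -s - 6*d*(1 + d) (M(d, s) = -6*d*(1 + d) - s = -s - 6*d*(1 + d))
M(-33, u(-1)) - 1*(-41127) = (-(20 + 5*sqrt(2)*sqrt(-1)) - 6*(-33)*(1 - 33)) - 1*(-41127) = (-(20 + 5*sqrt(2)*I) - 6*(-33)*(-32)) + 41127 = (-(20 + 5*I*sqrt(2)) - 6336) + 41127 = ((-20 - 5*I*sqrt(2)) - 6336) + 41127 = (-6356 - 5*I*sqrt(2)) + 41127 = 34771 - 5*I*sqrt(2)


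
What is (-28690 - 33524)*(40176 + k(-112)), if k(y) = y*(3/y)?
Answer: -2499696306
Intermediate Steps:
k(y) = 3
(-28690 - 33524)*(40176 + k(-112)) = (-28690 - 33524)*(40176 + 3) = -62214*40179 = -2499696306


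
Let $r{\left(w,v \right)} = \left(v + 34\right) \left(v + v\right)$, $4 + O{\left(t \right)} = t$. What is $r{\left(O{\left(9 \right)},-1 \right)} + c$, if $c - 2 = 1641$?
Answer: $1577$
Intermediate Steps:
$c = 1643$ ($c = 2 + 1641 = 1643$)
$O{\left(t \right)} = -4 + t$
$r{\left(w,v \right)} = 2 v \left(34 + v\right)$ ($r{\left(w,v \right)} = \left(34 + v\right) 2 v = 2 v \left(34 + v\right)$)
$r{\left(O{\left(9 \right)},-1 \right)} + c = 2 \left(-1\right) \left(34 - 1\right) + 1643 = 2 \left(-1\right) 33 + 1643 = -66 + 1643 = 1577$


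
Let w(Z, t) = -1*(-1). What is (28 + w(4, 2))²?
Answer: 841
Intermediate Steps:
w(Z, t) = 1
(28 + w(4, 2))² = (28 + 1)² = 29² = 841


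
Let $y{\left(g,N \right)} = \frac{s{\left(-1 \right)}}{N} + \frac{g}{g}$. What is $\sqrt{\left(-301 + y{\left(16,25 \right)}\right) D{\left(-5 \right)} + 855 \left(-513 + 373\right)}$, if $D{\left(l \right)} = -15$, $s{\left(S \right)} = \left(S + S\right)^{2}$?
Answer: $\frac{2 i \sqrt{720015}}{5} \approx 339.42 i$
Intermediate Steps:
$s{\left(S \right)} = 4 S^{2}$ ($s{\left(S \right)} = \left(2 S\right)^{2} = 4 S^{2}$)
$y{\left(g,N \right)} = 1 + \frac{4}{N}$ ($y{\left(g,N \right)} = \frac{4 \left(-1\right)^{2}}{N} + \frac{g}{g} = \frac{4 \cdot 1}{N} + 1 = \frac{4}{N} + 1 = 1 + \frac{4}{N}$)
$\sqrt{\left(-301 + y{\left(16,25 \right)}\right) D{\left(-5 \right)} + 855 \left(-513 + 373\right)} = \sqrt{\left(-301 + \frac{4 + 25}{25}\right) \left(-15\right) + 855 \left(-513 + 373\right)} = \sqrt{\left(-301 + \frac{1}{25} \cdot 29\right) \left(-15\right) + 855 \left(-140\right)} = \sqrt{\left(-301 + \frac{29}{25}\right) \left(-15\right) - 119700} = \sqrt{\left(- \frac{7496}{25}\right) \left(-15\right) - 119700} = \sqrt{\frac{22488}{5} - 119700} = \sqrt{- \frac{576012}{5}} = \frac{2 i \sqrt{720015}}{5}$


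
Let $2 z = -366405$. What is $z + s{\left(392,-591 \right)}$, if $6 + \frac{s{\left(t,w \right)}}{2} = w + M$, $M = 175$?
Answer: $- \frac{368093}{2} \approx -1.8405 \cdot 10^{5}$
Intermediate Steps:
$z = - \frac{366405}{2}$ ($z = \frac{1}{2} \left(-366405\right) = - \frac{366405}{2} \approx -1.832 \cdot 10^{5}$)
$s{\left(t,w \right)} = 338 + 2 w$ ($s{\left(t,w \right)} = -12 + 2 \left(w + 175\right) = -12 + 2 \left(175 + w\right) = -12 + \left(350 + 2 w\right) = 338 + 2 w$)
$z + s{\left(392,-591 \right)} = - \frac{366405}{2} + \left(338 + 2 \left(-591\right)\right) = - \frac{366405}{2} + \left(338 - 1182\right) = - \frac{366405}{2} - 844 = - \frac{368093}{2}$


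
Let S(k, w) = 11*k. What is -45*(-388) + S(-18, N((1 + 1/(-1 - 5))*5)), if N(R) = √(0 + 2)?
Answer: 17262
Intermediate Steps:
N(R) = √2
-45*(-388) + S(-18, N((1 + 1/(-1 - 5))*5)) = -45*(-388) + 11*(-18) = 17460 - 198 = 17262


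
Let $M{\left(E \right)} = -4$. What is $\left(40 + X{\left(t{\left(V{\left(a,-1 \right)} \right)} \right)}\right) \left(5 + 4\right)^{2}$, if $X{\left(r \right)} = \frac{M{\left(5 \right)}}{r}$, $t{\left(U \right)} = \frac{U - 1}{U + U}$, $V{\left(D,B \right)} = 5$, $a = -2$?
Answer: $2430$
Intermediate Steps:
$t{\left(U \right)} = \frac{-1 + U}{2 U}$
$X{\left(r \right)} = - \frac{4}{r}$
$\left(40 + X{\left(t{\left(V{\left(a,-1 \right)} \right)} \right)}\right) \left(5 + 4\right)^{2} = \left(40 - \frac{4}{\frac{1}{2} \cdot \frac{1}{5} \left(-1 + 5\right)}\right) \left(5 + 4\right)^{2} = \left(40 - \frac{4}{\frac{1}{2} \cdot \frac{1}{5} \cdot 4}\right) 9^{2} = \left(40 - \frac{4}{\frac{2}{5}}\right) 81 = \left(40 - 10\right) 81 = 30 \cdot 81 = 2430$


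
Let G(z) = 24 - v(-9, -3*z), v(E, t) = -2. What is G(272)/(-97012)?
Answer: -13/48506 ≈ -0.00026801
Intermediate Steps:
G(z) = 26 (G(z) = 24 - 1*(-2) = 24 + 2 = 26)
G(272)/(-97012) = 26/(-97012) = 26*(-1/97012) = -13/48506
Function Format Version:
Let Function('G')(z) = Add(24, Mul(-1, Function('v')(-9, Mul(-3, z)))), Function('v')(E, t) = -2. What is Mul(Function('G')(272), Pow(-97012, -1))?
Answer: Rational(-13, 48506) ≈ -0.00026801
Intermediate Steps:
Function('G')(z) = 26 (Function('G')(z) = Add(24, Mul(-1, -2)) = Add(24, 2) = 26)
Mul(Function('G')(272), Pow(-97012, -1)) = Mul(26, Pow(-97012, -1)) = Mul(26, Rational(-1, 97012)) = Rational(-13, 48506)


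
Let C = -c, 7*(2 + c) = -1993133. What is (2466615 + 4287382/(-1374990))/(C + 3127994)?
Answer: 11870483350138/16423640241975 ≈ 0.72277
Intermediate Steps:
c = -1993147/7 (c = -2 + (⅐)*(-1993133) = -2 - 1993133/7 = -1993147/7 ≈ -2.8474e+5)
C = 1993147/7 (C = -1*(-1993147/7) = 1993147/7 ≈ 2.8474e+5)
(2466615 + 4287382/(-1374990))/(C + 3127994) = (2466615 + 4287382/(-1374990))/(1993147/7 + 3127994) = (2466615 + 4287382*(-1/1374990))/(23889105/7) = (2466615 - 2143691/687495)*(7/23889105) = (1695783335734/687495)*(7/23889105) = 11870483350138/16423640241975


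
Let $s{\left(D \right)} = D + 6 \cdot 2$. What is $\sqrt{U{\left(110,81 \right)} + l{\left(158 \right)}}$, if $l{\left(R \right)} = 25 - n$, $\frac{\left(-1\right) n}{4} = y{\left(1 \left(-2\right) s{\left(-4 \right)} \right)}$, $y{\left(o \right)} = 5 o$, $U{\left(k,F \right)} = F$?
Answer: $i \sqrt{214} \approx 14.629 i$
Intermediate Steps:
$s{\left(D \right)} = 12 + D$ ($s{\left(D \right)} = D + 12 = 12 + D$)
$n = 320$ ($n = - 4 \cdot 5 \cdot 1 \left(-2\right) \left(12 - 4\right) = - 4 \cdot 5 \left(\left(-2\right) 8\right) = - 4 \cdot 5 \left(-16\right) = \left(-4\right) \left(-80\right) = 320$)
$l{\left(R \right)} = -295$ ($l{\left(R \right)} = 25 - 320 = -295$)
$\sqrt{U{\left(110,81 \right)} + l{\left(158 \right)}} = \sqrt{81 - 295} = \sqrt{-214} = i \sqrt{214}$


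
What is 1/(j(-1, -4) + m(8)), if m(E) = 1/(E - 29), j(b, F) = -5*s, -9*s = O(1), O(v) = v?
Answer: 63/32 ≈ 1.9688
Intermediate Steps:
s = -1/9 (s = -1/9*1 = -1/9 ≈ -0.11111)
j(b, F) = 5/9 (j(b, F) = -5*(-1/9) = 5/9)
m(E) = 1/(-29 + E)
1/(j(-1, -4) + m(8)) = 1/(5/9 + 1/(-29 + 8)) = 1/(5/9 + 1/(-21)) = 1/(5/9 - 1/21) = 1/(32/63) = 63/32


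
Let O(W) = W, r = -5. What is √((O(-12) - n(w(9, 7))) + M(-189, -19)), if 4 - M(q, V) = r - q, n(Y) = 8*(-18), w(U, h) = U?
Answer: 4*I*√3 ≈ 6.9282*I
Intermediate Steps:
n(Y) = -144
M(q, V) = 9 + q (M(q, V) = 4 - (-5 - q) = 4 + (5 + q) = 9 + q)
√((O(-12) - n(w(9, 7))) + M(-189, -19)) = √((-12 - 1*(-144)) + (9 - 189)) = √((-12 + 144) - 180) = √(132 - 180) = √(-48) = 4*I*√3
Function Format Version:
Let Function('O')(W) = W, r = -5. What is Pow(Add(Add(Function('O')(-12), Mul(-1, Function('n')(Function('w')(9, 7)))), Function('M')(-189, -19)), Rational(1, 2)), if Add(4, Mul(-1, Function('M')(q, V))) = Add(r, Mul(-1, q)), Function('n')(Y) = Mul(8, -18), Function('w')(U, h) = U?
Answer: Mul(4, I, Pow(3, Rational(1, 2))) ≈ Mul(6.9282, I)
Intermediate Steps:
Function('n')(Y) = -144
Function('M')(q, V) = Add(9, q) (Function('M')(q, V) = Add(4, Mul(-1, Add(-5, Mul(-1, q)))) = Add(4, Add(5, q)) = Add(9, q))
Pow(Add(Add(Function('O')(-12), Mul(-1, Function('n')(Function('w')(9, 7)))), Function('M')(-189, -19)), Rational(1, 2)) = Pow(Add(Add(-12, Mul(-1, -144)), Add(9, -189)), Rational(1, 2)) = Pow(Add(Add(-12, 144), -180), Rational(1, 2)) = Pow(Add(132, -180), Rational(1, 2)) = Pow(-48, Rational(1, 2)) = Mul(4, I, Pow(3, Rational(1, 2)))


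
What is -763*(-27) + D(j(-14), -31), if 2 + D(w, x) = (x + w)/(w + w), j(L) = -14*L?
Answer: 8074973/392 ≈ 20599.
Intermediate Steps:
D(w, x) = -2 + (w + x)/(2*w) (D(w, x) = -2 + (x + w)/(w + w) = -2 + (w + x)/((2*w)) = -2 + (w + x)*(1/(2*w)) = -2 + (w + x)/(2*w))
-763*(-27) + D(j(-14), -31) = -763*(-27) + (-31 - (-42)*(-14))/(2*((-14*(-14)))) = 20601 + (½)*(-31 - 3*196)/196 = 20601 + (½)*(1/196)*(-31 - 588) = 20601 + (½)*(1/196)*(-619) = 20601 - 619/392 = 8074973/392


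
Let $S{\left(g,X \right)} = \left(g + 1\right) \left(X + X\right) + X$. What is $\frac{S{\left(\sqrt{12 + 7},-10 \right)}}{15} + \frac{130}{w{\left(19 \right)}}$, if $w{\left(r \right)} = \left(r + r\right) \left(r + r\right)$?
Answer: $- \frac{1379}{722} - \frac{4 \sqrt{19}}{3} \approx -7.7218$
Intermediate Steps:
$w{\left(r \right)} = 4 r^{2}$ ($w{\left(r \right)} = 2 r 2 r = 4 r^{2}$)
$S{\left(g,X \right)} = X + 2 X \left(1 + g\right)$ ($S{\left(g,X \right)} = \left(1 + g\right) 2 X + X = 2 X \left(1 + g\right) + X = X + 2 X \left(1 + g\right)$)
$\frac{S{\left(\sqrt{12 + 7},-10 \right)}}{15} + \frac{130}{w{\left(19 \right)}} = \frac{\left(-10\right) \left(3 + 2 \sqrt{12 + 7}\right)}{15} + \frac{130}{4 \cdot 19^{2}} = - 10 \left(3 + 2 \sqrt{19}\right) \frac{1}{15} + \frac{130}{4 \cdot 361} = \left(-30 - 20 \sqrt{19}\right) \frac{1}{15} + \frac{130}{1444} = \left(-2 - \frac{4 \sqrt{19}}{3}\right) + 130 \cdot \frac{1}{1444} = \left(-2 - \frac{4 \sqrt{19}}{3}\right) + \frac{65}{722} = - \frac{1379}{722} - \frac{4 \sqrt{19}}{3}$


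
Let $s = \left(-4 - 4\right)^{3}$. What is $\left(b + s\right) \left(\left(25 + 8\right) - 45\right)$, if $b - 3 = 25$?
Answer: $5808$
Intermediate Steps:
$b = 28$ ($b = 3 + 25 = 28$)
$s = -512$ ($s = \left(-8\right)^{3} = -512$)
$\left(b + s\right) \left(\left(25 + 8\right) - 45\right) = \left(28 - 512\right) \left(\left(25 + 8\right) - 45\right) = - 484 \left(33 - 45\right) = \left(-484\right) \left(-12\right) = 5808$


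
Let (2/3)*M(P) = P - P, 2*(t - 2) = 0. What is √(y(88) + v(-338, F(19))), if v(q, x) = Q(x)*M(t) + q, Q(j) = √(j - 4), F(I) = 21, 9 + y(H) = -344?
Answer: I*√691 ≈ 26.287*I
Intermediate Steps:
y(H) = -353 (y(H) = -9 - 344 = -353)
t = 2 (t = 2 + (½)*0 = 2 + 0 = 2)
M(P) = 0 (M(P) = 3*(P - P)/2 = (3/2)*0 = 0)
Q(j) = √(-4 + j)
v(q, x) = q (v(q, x) = √(-4 + x)*0 + q = 0 + q = q)
√(y(88) + v(-338, F(19))) = √(-353 - 338) = √(-691) = I*√691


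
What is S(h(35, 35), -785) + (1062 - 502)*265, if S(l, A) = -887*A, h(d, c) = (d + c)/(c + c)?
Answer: 844695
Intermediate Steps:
h(d, c) = (c + d)/(2*c) (h(d, c) = (c + d)/((2*c)) = (c + d)*(1/(2*c)) = (c + d)/(2*c))
S(h(35, 35), -785) + (1062 - 502)*265 = -887*(-785) + (1062 - 502)*265 = 696295 + 560*265 = 696295 + 148400 = 844695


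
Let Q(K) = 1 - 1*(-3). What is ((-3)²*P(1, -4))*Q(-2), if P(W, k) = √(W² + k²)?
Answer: 36*√17 ≈ 148.43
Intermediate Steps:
Q(K) = 4 (Q(K) = 1 + 3 = 4)
((-3)²*P(1, -4))*Q(-2) = ((-3)²*√(1² + (-4)²))*4 = (9*√(1 + 16))*4 = (9*√17)*4 = 36*√17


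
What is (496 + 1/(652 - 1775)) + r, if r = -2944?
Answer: -2749105/1123 ≈ -2448.0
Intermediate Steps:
(496 + 1/(652 - 1775)) + r = (496 + 1/(652 - 1775)) - 2944 = (496 + 1/(-1123)) - 2944 = (496 - 1/1123) - 2944 = 557007/1123 - 2944 = -2749105/1123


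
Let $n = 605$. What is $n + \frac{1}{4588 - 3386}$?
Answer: $\frac{727211}{1202} \approx 605.0$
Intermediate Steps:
$n + \frac{1}{4588 - 3386} = 605 + \frac{1}{4588 - 3386} = 605 + \frac{1}{1202} = \frac{727211}{1202}$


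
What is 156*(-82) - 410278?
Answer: -423070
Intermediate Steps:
156*(-82) - 410278 = -12792 - 410278 = -423070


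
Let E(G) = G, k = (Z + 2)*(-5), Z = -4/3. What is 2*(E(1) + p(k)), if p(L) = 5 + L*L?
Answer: 308/9 ≈ 34.222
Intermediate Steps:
Z = -4/3 (Z = -4*⅓ = -4/3 ≈ -1.3333)
k = -10/3 (k = (-4/3 + 2)*(-5) = (⅔)*(-5) = -10/3 ≈ -3.3333)
p(L) = 5 + L²
2*(E(1) + p(k)) = 2*(1 + (5 + (-10/3)²)) = 2*(1 + (5 + 100/9)) = 2*(1 + 145/9) = 2*(154/9) = 308/9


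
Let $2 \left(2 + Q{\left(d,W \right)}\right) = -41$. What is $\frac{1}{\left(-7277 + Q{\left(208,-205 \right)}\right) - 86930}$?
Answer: $- \frac{2}{188459} \approx -1.0612 \cdot 10^{-5}$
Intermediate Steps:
$Q{\left(d,W \right)} = - \frac{45}{2}$ ($Q{\left(d,W \right)} = -2 + \frac{1}{2} \left(-41\right) = -2 - \frac{41}{2} = - \frac{45}{2}$)
$\frac{1}{\left(-7277 + Q{\left(208,-205 \right)}\right) - 86930} = \frac{1}{\left(-7277 - \frac{45}{2}\right) - 86930} = \frac{1}{- \frac{14599}{2} - 86930} = \frac{1}{- \frac{188459}{2}} = - \frac{2}{188459}$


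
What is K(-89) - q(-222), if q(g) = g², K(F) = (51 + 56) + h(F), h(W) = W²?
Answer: -41256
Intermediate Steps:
K(F) = 107 + F² (K(F) = (51 + 56) + F² = 107 + F²)
K(-89) - q(-222) = (107 + (-89)²) - 1*(-222)² = (107 + 7921) - 1*49284 = 8028 - 49284 = -41256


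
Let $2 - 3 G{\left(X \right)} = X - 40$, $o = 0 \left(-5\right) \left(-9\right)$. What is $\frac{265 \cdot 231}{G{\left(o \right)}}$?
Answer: $\frac{8745}{2} \approx 4372.5$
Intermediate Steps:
$o = 0$ ($o = 0 \left(-9\right) = 0$)
$G{\left(X \right)} = 14 - \frac{X}{3}$ ($G{\left(X \right)} = \frac{2}{3} - \frac{X - 40}{3} = \frac{2}{3} - \frac{-40 + X}{3} = \frac{2}{3} - \left(- \frac{40}{3} + \frac{X}{3}\right) = 14 - \frac{X}{3}$)
$\frac{265 \cdot 231}{G{\left(o \right)}} = \frac{265 \cdot 231}{14 - 0} = \frac{61215}{14 + 0} = \frac{61215}{14} = 61215 \cdot \frac{1}{14} = \frac{8745}{2}$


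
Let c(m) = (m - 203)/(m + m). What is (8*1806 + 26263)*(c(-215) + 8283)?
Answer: 72508489394/215 ≈ 3.3725e+8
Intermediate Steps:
c(m) = (-203 + m)/(2*m) (c(m) = (-203 + m)/((2*m)) = (-203 + m)*(1/(2*m)) = (-203 + m)/(2*m))
(8*1806 + 26263)*(c(-215) + 8283) = (8*1806 + 26263)*((1/2)*(-203 - 215)/(-215) + 8283) = (14448 + 26263)*((1/2)*(-1/215)*(-418) + 8283) = 40711*(209/215 + 8283) = 40711*(1781054/215) = 72508489394/215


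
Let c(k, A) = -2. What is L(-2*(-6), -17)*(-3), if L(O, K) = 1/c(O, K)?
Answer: 3/2 ≈ 1.5000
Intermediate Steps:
L(O, K) = -1/2 (L(O, K) = 1/(-2) = -1/2)
L(-2*(-6), -17)*(-3) = -1/2*(-3) = 3/2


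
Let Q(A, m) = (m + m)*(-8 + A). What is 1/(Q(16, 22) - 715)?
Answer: -1/363 ≈ -0.0027548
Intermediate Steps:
Q(A, m) = 2*m*(-8 + A) (Q(A, m) = (2*m)*(-8 + A) = 2*m*(-8 + A))
1/(Q(16, 22) - 715) = 1/(2*22*(-8 + 16) - 715) = 1/(2*22*8 - 715) = 1/(352 - 715) = 1/(-363) = -1/363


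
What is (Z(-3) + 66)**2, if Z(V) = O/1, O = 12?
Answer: 6084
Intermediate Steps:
Z(V) = 12 (Z(V) = 12/1 = 12*1 = 12)
(Z(-3) + 66)**2 = (12 + 66)**2 = 78**2 = 6084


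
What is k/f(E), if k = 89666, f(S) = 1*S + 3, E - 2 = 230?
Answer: 89666/235 ≈ 381.56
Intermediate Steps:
E = 232 (E = 2 + 230 = 232)
f(S) = 3 + S (f(S) = S + 3 = 3 + S)
k/f(E) = 89666/(3 + 232) = 89666/235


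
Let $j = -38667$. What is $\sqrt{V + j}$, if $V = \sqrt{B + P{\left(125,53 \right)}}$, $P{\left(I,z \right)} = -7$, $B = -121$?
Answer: $\sqrt{-38667 + 8 i \sqrt{2}} \approx 0.029 + 196.64 i$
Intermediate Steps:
$V = 8 i \sqrt{2}$ ($V = \sqrt{-121 - 7} = \sqrt{-128} = 8 i \sqrt{2} \approx 11.314 i$)
$\sqrt{V + j} = \sqrt{8 i \sqrt{2} - 38667} = \sqrt{-38667 + 8 i \sqrt{2}}$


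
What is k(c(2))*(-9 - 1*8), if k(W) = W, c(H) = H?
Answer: -34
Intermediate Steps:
k(c(2))*(-9 - 1*8) = 2*(-9 - 1*8) = 2*(-9 - 8) = 2*(-17) = -34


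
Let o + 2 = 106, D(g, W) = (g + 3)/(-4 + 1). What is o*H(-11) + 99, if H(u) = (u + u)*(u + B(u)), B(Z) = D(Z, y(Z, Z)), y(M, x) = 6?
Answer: 57497/3 ≈ 19166.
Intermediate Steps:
D(g, W) = -1 - g/3 (D(g, W) = (3 + g)/(-3) = (3 + g)*(-1/3) = -1 - g/3)
o = 104 (o = -2 + 106 = 104)
B(Z) = -1 - Z/3
H(u) = 2*u*(-1 + 2*u/3) (H(u) = (u + u)*(u + (-1 - u/3)) = (2*u)*(-1 + 2*u/3) = 2*u*(-1 + 2*u/3))
o*H(-11) + 99 = 104*((2/3)*(-11)*(-3 + 2*(-11))) + 99 = 104*((2/3)*(-11)*(-3 - 22)) + 99 = 104*((2/3)*(-11)*(-25)) + 99 = 104*(550/3) + 99 = 57200/3 + 99 = 57497/3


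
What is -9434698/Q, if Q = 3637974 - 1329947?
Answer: -9434698/2308027 ≈ -4.0878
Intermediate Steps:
Q = 2308027
-9434698/Q = -9434698/2308027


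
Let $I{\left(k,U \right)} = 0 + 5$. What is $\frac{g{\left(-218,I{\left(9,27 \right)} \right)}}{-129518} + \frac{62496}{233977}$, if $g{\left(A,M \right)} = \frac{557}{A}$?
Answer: $\frac{1764700135493}{6606322812748} \approx 0.26712$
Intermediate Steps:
$I{\left(k,U \right)} = 5$
$\frac{g{\left(-218,I{\left(9,27 \right)} \right)}}{-129518} + \frac{62496}{233977} = \frac{557 \frac{1}{-218}}{-129518} + \frac{62496}{233977} = 557 \left(- \frac{1}{218}\right) \left(- \frac{1}{129518}\right) + 62496 \cdot \frac{1}{233977} = \left(- \frac{557}{218}\right) \left(- \frac{1}{129518}\right) + \frac{62496}{233977} = \frac{557}{28234924} + \frac{62496}{233977} = \frac{1764700135493}{6606322812748}$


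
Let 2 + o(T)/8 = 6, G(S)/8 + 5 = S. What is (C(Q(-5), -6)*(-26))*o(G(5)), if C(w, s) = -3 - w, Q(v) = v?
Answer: -1664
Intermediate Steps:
G(S) = -40 + 8*S
o(T) = 32 (o(T) = -16 + 8*6 = -16 + 48 = 32)
(C(Q(-5), -6)*(-26))*o(G(5)) = ((-3 - 1*(-5))*(-26))*32 = ((-3 + 5)*(-26))*32 = (2*(-26))*32 = -52*32 = -1664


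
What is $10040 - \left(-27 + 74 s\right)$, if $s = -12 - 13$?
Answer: $11917$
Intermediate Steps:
$s = -25$
$10040 - \left(-27 + 74 s\right) = 10040 + \left(\left(-74\right) \left(-25\right) + 27\right) = 10040 + \left(1850 + 27\right) = 10040 + 1877 = 11917$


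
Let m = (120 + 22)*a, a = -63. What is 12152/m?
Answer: -868/639 ≈ -1.3584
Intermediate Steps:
m = -8946 (m = (120 + 22)*(-63) = 142*(-63) = -8946)
12152/m = 12152/(-8946) = 12152*(-1/8946) = -868/639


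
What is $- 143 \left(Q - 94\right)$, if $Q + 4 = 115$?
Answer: $-2431$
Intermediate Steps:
$Q = 111$ ($Q = -4 + 115 = 111$)
$- 143 \left(Q - 94\right) = - 143 \left(111 - 94\right) = \left(-143\right) 17 = -2431$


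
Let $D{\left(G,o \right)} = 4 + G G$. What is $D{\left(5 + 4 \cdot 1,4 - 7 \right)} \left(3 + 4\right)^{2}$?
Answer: $4165$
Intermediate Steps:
$D{\left(G,o \right)} = 4 + G^{2}$
$D{\left(5 + 4 \cdot 1,4 - 7 \right)} \left(3 + 4\right)^{2} = \left(4 + \left(5 + 4 \cdot 1\right)^{2}\right) \left(3 + 4\right)^{2} = \left(4 + \left(5 + 4\right)^{2}\right) 7^{2} = \left(4 + 9^{2}\right) 49 = \left(4 + 81\right) 49 = 85 \cdot 49 = 4165$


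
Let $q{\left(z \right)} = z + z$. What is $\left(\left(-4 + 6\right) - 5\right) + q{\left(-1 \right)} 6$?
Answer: $-15$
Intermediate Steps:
$q{\left(z \right)} = 2 z$
$\left(\left(-4 + 6\right) - 5\right) + q{\left(-1 \right)} 6 = \left(\left(-4 + 6\right) - 5\right) + 2 \left(-1\right) 6 = \left(2 - 5\right) - 12 = -3 - 12 = -15$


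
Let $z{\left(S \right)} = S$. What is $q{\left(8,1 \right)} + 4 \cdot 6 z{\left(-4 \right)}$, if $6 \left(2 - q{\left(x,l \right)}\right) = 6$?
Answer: $-95$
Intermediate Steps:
$q{\left(x,l \right)} = 1$ ($q{\left(x,l \right)} = 2 - 1 = 1$)
$q{\left(8,1 \right)} + 4 \cdot 6 z{\left(-4 \right)} = 1 + 4 \cdot 6 \left(-4\right) = 1 + 24 \left(-4\right) = 1 - 96 = -95$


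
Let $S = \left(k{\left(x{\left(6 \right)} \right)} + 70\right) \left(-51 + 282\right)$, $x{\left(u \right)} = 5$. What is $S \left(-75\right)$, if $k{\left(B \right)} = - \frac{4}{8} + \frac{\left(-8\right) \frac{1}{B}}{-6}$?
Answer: $- \frac{2417415}{2} \approx -1.2087 \cdot 10^{6}$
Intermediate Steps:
$k{\left(B \right)} = - \frac{1}{2} + \frac{4}{3 B}$ ($k{\left(B \right)} = \left(-4\right) \frac{1}{8} + - \frac{8}{B} \left(- \frac{1}{6}\right) = - \frac{1}{2} + \frac{4}{3 B}$)
$S = \frac{161161}{10}$ ($S = \left(\frac{8 - 15}{6 \cdot 5} + 70\right) \left(-51 + 282\right) = \left(\frac{1}{6} \cdot \frac{1}{5} \left(8 - 15\right) + 70\right) 231 = \left(\frac{1}{6} \cdot \frac{1}{5} \left(-7\right) + 70\right) 231 = \left(- \frac{7}{30} + 70\right) 231 = \frac{2093}{30} \cdot 231 = \frac{161161}{10} \approx 16116.0$)
$S \left(-75\right) = \frac{161161}{10} \left(-75\right) = - \frac{2417415}{2}$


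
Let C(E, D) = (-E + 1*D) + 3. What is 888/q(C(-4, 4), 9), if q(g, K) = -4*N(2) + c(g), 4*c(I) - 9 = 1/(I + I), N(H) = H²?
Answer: -26048/403 ≈ -64.635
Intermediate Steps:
c(I) = 9/4 + 1/(8*I) (c(I) = 9/4 + 1/(4*(I + I)) = 9/4 + 1/(4*((2*I))) = 9/4 + (1/(2*I))/4 = 9/4 + 1/(8*I))
C(E, D) = 3 + D - E (C(E, D) = (-E + D) + 3 = (D - E) + 3 = 3 + D - E)
q(g, K) = -16 + (1 + 18*g)/(8*g) (q(g, K) = -4*2² + (1 + 18*g)/(8*g) = -4*4 + (1 + 18*g)/(8*g) = -16 + (1 + 18*g)/(8*g))
888/q(C(-4, 4), 9) = 888/(((1 - 110*(3 + 4 - 1*(-4)))/(8*(3 + 4 - 1*(-4))))) = 888/(((1 - 110*(3 + 4 + 4))/(8*(3 + 4 + 4)))) = 888/(((⅛)*(1 - 110*11)/11)) = 888/(((⅛)*(1/11)*(1 - 1210))) = 888/(((⅛)*(1/11)*(-1209))) = 888/(-1209/88) = 888*(-88/1209) = -26048/403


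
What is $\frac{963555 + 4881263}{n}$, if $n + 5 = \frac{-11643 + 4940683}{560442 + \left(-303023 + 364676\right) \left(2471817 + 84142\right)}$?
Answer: $- \frac{48476028593999118}{41468977595} \approx -1.169 \cdot 10^{6}$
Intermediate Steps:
$n = - \frac{787910574305}{157583100669}$ ($n = -5 + \frac{-11643 + 4940683}{560442 + \left(-303023 + 364676\right) \left(2471817 + 84142\right)} = -5 + \frac{4929040}{560442 + 61653 \cdot 2555959} = -5 + \frac{4929040}{560442 + 157582540227} = -5 + \frac{4929040}{157583100669} = - \frac{787910574305}{157583100669} \approx -5.0$)
$\frac{963555 + 4881263}{n} = \frac{963555 + 4881263}{- \frac{787910574305}{157583100669}} = 5844818 \left(- \frac{157583100669}{787910574305}\right) = - \frac{48476028593999118}{41468977595}$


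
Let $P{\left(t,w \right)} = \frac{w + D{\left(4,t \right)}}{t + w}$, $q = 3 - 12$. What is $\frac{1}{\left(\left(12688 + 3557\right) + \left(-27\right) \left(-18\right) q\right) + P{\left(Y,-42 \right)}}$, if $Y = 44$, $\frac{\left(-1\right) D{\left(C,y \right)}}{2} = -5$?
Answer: $\frac{1}{11855} \approx 8.4353 \cdot 10^{-5}$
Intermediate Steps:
$q = -9$
$D{\left(C,y \right)} = 10$ ($D{\left(C,y \right)} = \left(-2\right) \left(-5\right) = 10$)
$P{\left(t,w \right)} = \frac{10 + w}{t + w}$ ($P{\left(t,w \right)} = \frac{w + 10}{t + w} = \frac{10 + w}{t + w}$)
$\frac{1}{\left(\left(12688 + 3557\right) + \left(-27\right) \left(-18\right) q\right) + P{\left(Y,-42 \right)}} = \frac{1}{\left(\left(12688 + 3557\right) + \left(-27\right) \left(-18\right) \left(-9\right)\right) + \frac{10 - 42}{44 - 42}} = \frac{1}{\left(16245 + 486 \left(-9\right)\right) + \frac{1}{2} \left(-32\right)} = \frac{1}{\left(16245 - 4374\right) + \frac{1}{2} \left(-32\right)} = \frac{1}{11871 - 16} = \frac{1}{11855}$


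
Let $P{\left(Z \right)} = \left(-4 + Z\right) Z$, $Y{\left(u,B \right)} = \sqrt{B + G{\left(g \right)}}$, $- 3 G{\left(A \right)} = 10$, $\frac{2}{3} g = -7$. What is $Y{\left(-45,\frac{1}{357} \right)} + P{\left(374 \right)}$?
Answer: $138380 + \frac{i \sqrt{424473}}{357} \approx 1.3838 \cdot 10^{5} + 1.825 i$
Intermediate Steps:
$g = - \frac{21}{2}$ ($g = \frac{3}{2} \left(-7\right) = - \frac{21}{2} \approx -10.5$)
$G{\left(A \right)} = - \frac{10}{3}$ ($G{\left(A \right)} = \left(- \frac{1}{3}\right) 10 = - \frac{10}{3}$)
$Y{\left(u,B \right)} = \sqrt{- \frac{10}{3} + B}$ ($Y{\left(u,B \right)} = \sqrt{B - \frac{10}{3}} = \sqrt{- \frac{10}{3} + B}$)
$P{\left(Z \right)} = Z \left(-4 + Z\right)$
$Y{\left(-45,\frac{1}{357} \right)} + P{\left(374 \right)} = \frac{\sqrt{-30 + \frac{9}{357}}}{3} + 374 \left(-4 + 374\right) = \frac{\sqrt{-30 + 9 \cdot \frac{1}{357}}}{3} + 374 \cdot 370 = \frac{\sqrt{-30 + \frac{3}{119}}}{3} + 138380 = \frac{\sqrt{- \frac{3567}{119}}}{3} + 138380 = \frac{\frac{1}{119} i \sqrt{424473}}{3} + 138380 = \frac{i \sqrt{424473}}{357} + 138380 = 138380 + \frac{i \sqrt{424473}}{357}$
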